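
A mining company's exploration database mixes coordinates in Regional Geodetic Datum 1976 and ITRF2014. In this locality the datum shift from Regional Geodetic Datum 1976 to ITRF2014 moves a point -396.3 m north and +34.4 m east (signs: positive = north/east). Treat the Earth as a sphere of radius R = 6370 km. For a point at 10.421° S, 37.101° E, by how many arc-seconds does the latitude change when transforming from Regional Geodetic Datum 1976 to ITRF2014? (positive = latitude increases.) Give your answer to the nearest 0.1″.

On a sphere of radius R, 1 rad of latitude = R, so Δφ = ΔN / R = -396.3 / 6370000 = -6.2214e-05 rad = -12.832″.

Δφ = -12.8″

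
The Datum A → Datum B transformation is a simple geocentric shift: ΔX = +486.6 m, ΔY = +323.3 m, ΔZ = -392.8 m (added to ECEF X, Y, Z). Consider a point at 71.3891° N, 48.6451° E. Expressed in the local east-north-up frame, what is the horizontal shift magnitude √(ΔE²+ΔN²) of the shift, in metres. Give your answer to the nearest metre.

At φ = 71.3891°, λ = 48.6451°: sin φ = 0.947708, cos φ = 0.319140, sin λ = 0.750631, cos λ = 0.660721.
ΔE = −sin λ·ΔX + cos λ·ΔY = −(0.750631)·(486.6) + (0.660721)·(323.3) = -151.65 m.
ΔN = −sin φ cos λ·ΔX − sin φ sin λ·ΔY + cos φ·ΔZ = −(0.947708)(0.660721)(486.6) − (0.947708)(0.750631)(323.3) + (0.319140)(-392.8) = -660.04 m.
Horizontal magnitude = √(ΔE² + ΔN²) = √((-151.65)² + (-660.04)²) = 677.24 m.

677 m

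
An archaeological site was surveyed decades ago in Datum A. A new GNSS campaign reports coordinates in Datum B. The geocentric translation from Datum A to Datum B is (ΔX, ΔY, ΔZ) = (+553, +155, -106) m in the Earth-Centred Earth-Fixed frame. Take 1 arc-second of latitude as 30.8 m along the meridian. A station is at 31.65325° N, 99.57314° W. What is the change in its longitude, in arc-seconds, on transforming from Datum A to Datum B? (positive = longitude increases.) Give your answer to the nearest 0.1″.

sin φ = 0.524777, cos φ = 0.851240, sin λ = -0.986074, cos λ = -0.166306.
East component: ΔE = −sin λ·ΔX + cos λ·ΔY = −(-0.986074)(553) + (-0.166306)(155) = 519.52 m.
1° of latitude spans 3600 × 30.80 = 110880 m; at latitude φ, 1° of longitude spans that × cos φ = 94385.4 m, so Δλ = 519.52 / 94385.4 × 3600 = 19.815″.

Δλ = 19.8″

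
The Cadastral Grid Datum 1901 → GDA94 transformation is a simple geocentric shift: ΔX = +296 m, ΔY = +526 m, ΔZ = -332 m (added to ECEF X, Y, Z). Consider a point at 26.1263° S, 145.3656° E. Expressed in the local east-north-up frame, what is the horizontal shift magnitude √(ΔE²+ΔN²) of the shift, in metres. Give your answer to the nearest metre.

660 m

The local east axis at (φ, λ) is (−sin λ, cos λ, 0), so ΔE = −sin(145.3656°)·296 + cos(145.3656°)·526 = -601.02 m.
The local north axis is (−sin φ cos λ, −sin φ sin λ, cos φ), giving ΔN = -107.246 + 131.641 − 298.078 = -273.68 m.
Horizontal magnitude = √(ΔE² + ΔN²) = √((-601.02)² + (-273.68)²) = 660.40 m.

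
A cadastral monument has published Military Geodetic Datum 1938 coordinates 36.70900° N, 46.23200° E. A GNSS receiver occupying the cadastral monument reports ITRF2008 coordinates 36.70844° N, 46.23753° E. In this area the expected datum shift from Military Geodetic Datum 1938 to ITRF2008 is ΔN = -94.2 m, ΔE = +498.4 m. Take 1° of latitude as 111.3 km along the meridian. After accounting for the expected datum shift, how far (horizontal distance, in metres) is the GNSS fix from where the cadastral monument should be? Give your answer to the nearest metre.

Observed coordinate differences: Δφ = -0.00056°, Δλ = +0.00553°.
Converting to metres (1° lat = 111300 m, cos φ = 0.801682): observed ΔN = -62.3 m, observed ΔE = 493.4 m.
Subtracting the expected shift leaves a residual of -62.3 − (-94.2) = 31.9 m north and 493.4 − (498.4) = -5.0 m east.
Residual distance = √(31.9² + (-5.0)²) = 32.3 m.

32 m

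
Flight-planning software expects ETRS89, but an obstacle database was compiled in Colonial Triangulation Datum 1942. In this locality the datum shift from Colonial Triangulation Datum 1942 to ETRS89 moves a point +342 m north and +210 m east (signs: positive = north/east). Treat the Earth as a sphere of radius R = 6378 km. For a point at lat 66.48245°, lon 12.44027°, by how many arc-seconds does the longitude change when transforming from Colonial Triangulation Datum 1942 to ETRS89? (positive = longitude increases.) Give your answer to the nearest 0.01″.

At latitude 66.48245°, cos φ = 0.399030.
One radian of longitude at latitude φ spans R cos φ, so Δλ = ΔE / (R cos φ) = 210.0 / (6378000 × 0.399030) = 8.2514e-05 rad = 17.020″.

Δλ = 17.02″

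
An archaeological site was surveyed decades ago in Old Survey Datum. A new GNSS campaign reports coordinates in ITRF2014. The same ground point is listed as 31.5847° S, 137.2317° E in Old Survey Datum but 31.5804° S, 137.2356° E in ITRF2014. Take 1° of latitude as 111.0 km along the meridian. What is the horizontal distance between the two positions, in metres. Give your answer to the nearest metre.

Δφ = -31.5804° − -31.5847° = +0.0043°; Δλ = 137.2356° − 137.2317° = +0.0039°.
ΔN = Δφ × 111000 = 477.3 m; ΔE = Δλ × 111000 × cos(-31.5847°) = +0.0039 × 111000 × 0.851867 = 368.8 m.
Distance = √(ΔE² + ΔN²) = √(368.8² + 477.3²) = 603.2 m.

603 m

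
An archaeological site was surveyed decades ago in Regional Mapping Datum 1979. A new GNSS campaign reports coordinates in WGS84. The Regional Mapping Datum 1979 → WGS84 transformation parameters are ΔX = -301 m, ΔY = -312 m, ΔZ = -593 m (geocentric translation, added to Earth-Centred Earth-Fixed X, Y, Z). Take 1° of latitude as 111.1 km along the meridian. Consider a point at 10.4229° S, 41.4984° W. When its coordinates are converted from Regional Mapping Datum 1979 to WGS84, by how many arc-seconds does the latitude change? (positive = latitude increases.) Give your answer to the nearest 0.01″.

Δφ = -19.01″

sin φ = -0.180912, cos φ = 0.983499, sin λ = -0.662599, cos λ = 0.748974.
North component: ΔN = −sin φ cos λ·ΔX − sin φ sin λ·ΔY + cos φ·ΔZ = −(-0.180912)(0.748974)(-301) − (-0.180912)(-0.662599)(-312) + (0.983499)(-593) = -586.60 m.
1° of latitude spans 111100 m, so Δφ = -586.60 / 111100 × 3600 = -19.008″.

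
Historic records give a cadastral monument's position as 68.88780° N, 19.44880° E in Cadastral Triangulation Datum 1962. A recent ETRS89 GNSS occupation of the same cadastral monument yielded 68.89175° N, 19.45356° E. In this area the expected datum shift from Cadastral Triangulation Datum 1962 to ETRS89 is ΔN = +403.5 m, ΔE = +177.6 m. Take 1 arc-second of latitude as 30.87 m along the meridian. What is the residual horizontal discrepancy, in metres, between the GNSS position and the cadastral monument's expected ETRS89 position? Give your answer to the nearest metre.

Observed coordinate differences: Δφ = +0.00395°, Δλ = +0.00476°.
Converting to metres (1° lat = 111132 m, cos φ = 0.360195): observed ΔN = 439.0 m, observed ΔE = 190.5 m.
Subtracting the expected shift leaves a residual of 439.0 − (403.5) = 35.5 m north and 190.5 − (177.6) = 12.9 m east.
Residual distance = √(35.5² + 12.9²) = 37.8 m.

38 m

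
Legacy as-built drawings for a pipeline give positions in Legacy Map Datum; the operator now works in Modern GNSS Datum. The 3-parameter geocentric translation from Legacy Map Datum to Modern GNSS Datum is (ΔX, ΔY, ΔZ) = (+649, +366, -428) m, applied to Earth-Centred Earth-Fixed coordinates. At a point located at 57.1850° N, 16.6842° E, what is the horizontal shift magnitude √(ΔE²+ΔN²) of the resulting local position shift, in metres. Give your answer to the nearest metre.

859 m

At φ = 57.1850°, λ = 16.6842°: sin φ = 0.840425, cos φ = 0.541928, sin λ = 0.287096, cos λ = 0.957902.
ΔE = −sin λ·ΔX + cos λ·ΔY = −(0.287096)·(649) + (0.957902)·(366) = 164.27 m.
ΔN = −sin φ cos λ·ΔX − sin φ sin λ·ΔY + cos φ·ΔZ = −(0.840425)(0.957902)(649) − (0.840425)(0.287096)(366) + (0.541928)(-428) = -842.73 m.
Horizontal magnitude = √(ΔE² + ΔN²) = √(164.27² + (-842.73)²) = 858.59 m.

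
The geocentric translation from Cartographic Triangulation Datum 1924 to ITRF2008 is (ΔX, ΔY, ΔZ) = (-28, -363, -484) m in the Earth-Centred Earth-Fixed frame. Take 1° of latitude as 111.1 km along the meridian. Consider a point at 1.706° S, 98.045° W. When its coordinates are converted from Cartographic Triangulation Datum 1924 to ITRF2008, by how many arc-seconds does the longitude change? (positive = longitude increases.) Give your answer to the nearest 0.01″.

sin φ = -0.029771, cos φ = 0.999557, sin λ = -0.990158, cos λ = -0.139951.
East component: ΔE = −sin λ·ΔX + cos λ·ΔY = −(-0.990158)(-28) + (-0.139951)(-363) = 23.08 m.
1° of latitude spans 111100 m; at latitude φ, 1° of longitude spans that × cos φ = 111050.8 m, so Δλ = 23.08 / 111050.8 × 3600 = 0.748″.

Δλ = 0.75″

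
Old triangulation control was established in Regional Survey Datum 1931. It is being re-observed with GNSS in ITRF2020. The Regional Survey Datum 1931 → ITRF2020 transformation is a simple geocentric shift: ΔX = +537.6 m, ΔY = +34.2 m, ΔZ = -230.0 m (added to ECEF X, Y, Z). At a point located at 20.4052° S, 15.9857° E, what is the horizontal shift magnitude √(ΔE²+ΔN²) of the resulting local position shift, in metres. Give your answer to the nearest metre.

120 m

At φ = -20.4052°, λ = 15.9857°: sin φ = -0.348657, cos φ = 0.937250, sin λ = 0.275397, cos λ = 0.961330.
ΔE = −sin λ·ΔX + cos λ·ΔY = −(0.275397)·(537.6) + (0.961330)·(34.2) = -115.18 m.
ΔN = −sin φ cos λ·ΔX − sin φ sin λ·ΔY + cos φ·ΔZ = −(-0.348657)(0.961330)(537.6) − (-0.348657)(0.275397)(34.2) + (0.937250)(-230.0) = -32.09 m.
Horizontal magnitude = √(ΔE² + ΔN²) = √((-115.18)² + (-32.09)²) = 119.56 m.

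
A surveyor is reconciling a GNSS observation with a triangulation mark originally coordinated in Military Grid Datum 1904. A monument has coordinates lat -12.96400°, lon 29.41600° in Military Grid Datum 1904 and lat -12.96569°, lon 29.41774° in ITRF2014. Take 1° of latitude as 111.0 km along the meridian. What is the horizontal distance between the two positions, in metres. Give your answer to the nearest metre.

Δφ = -12.96569° − -12.96400° = -0.00169°; Δλ = 29.41774° − 29.41600° = +0.00174°.
ΔN = Δφ × 111000 = -187.6 m; ΔE = Δλ × 111000 × cos(-12.96400°) = +0.00174 × 111000 × 0.974511 = 188.2 m.
Distance = √(ΔE² + ΔN²) = √(188.2² + (-187.6)²) = 265.7 m.

266 m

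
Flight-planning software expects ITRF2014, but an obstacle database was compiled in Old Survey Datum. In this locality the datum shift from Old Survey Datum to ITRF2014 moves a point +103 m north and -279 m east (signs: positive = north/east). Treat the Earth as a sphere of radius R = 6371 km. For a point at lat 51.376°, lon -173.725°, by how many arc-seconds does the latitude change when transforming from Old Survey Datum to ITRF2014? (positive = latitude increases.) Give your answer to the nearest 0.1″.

Δφ = 3.3″

On a sphere of radius R, 1 rad of latitude = R, so Δφ = ΔN / R = 103.0 / 6371000 = 1.6167e-05 rad = 3.335″.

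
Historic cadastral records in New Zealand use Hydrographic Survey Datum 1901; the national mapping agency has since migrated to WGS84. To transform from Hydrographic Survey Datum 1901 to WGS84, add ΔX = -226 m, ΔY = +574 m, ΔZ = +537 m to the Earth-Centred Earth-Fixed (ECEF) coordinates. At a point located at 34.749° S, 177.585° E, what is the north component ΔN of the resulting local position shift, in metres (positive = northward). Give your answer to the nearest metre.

The local north axis is (−sin φ cos λ, −sin φ sin λ, cos φ), giving ΔN = 128.702 + 13.786 + 441.230 = 583.72 m.

ΔN = 584 m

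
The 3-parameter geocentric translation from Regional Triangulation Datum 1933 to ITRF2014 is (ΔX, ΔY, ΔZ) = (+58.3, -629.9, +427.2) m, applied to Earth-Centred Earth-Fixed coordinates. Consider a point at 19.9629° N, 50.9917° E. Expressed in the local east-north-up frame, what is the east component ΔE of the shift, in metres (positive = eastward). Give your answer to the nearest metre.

ΔE = -442 m

The local east axis at (φ, λ) is (−sin λ, cos λ, 0), so ΔE = −sin(50.9917°)·58.3 + cos(50.9917°)·(-629.9) = -441.78 m.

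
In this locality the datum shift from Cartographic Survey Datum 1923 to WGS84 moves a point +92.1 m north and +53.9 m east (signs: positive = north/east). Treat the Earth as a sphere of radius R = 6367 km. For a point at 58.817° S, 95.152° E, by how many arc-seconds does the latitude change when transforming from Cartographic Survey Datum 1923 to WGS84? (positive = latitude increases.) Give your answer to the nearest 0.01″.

On a sphere of radius R, 1 rad of latitude = R, so Δφ = ΔN / R = 92.1 / 6367000 = 1.4465e-05 rad = 2.984″.

Δφ = 2.98″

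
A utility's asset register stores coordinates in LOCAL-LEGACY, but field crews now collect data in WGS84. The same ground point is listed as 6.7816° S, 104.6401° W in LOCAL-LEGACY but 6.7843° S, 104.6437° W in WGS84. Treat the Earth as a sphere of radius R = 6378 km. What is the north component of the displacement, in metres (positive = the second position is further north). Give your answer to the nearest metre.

ΔN = -301 m

Δφ = -6.7843° − -6.7816° = -0.0027°; Δλ = -104.6437° − -104.6401° = -0.0036°.
1° along a meridian = πR/180 = 111317 m.
ΔN = Δφ × 111317 = -300.6 m; ΔE = Δλ × 111317 × cos(-6.7816°) = -0.0036 × 111317 × 0.993003 = -397.9 m.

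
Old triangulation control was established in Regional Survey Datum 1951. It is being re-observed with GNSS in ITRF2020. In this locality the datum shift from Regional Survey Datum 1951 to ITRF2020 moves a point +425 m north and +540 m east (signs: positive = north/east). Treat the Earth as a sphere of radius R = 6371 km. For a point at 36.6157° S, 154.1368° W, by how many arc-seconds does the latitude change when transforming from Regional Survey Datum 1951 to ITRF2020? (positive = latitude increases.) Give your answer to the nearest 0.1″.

On a sphere of radius R, 1 rad of latitude = R, so Δφ = ΔN / R = 425.0 / 6371000 = 6.6709e-05 rad = 13.760″.

Δφ = 13.8″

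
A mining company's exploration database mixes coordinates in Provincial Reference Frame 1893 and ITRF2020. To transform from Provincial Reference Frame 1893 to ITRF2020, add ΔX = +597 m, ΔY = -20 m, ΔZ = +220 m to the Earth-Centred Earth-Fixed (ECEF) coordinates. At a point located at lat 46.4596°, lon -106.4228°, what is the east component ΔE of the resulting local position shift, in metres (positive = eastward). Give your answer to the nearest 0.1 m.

At φ = 46.4596°, λ = -106.4228°: sin φ = 0.724889, cos φ = 0.688866, sin λ = -0.959202, cos λ = -0.282723.
ΔE = −sin λ·ΔX + cos λ·ΔY = −(-0.959202)·(597) + (-0.282723)·(-20) = 578.30 m.

ΔE = 578.3 m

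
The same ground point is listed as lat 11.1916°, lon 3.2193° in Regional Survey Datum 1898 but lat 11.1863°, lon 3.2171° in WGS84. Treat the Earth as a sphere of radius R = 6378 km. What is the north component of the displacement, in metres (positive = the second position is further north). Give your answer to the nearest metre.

ΔN = -590 m

Δφ = 11.1863° − 11.1916° = -0.0053°; Δλ = 3.2171° − 3.2193° = -0.0022°.
1° along a meridian = πR/180 = 111317 m.
ΔN = Δφ × 111317 = -590.0 m; ΔE = Δλ × 111317 × cos(11.1916°) = -0.0022 × 111317 × 0.980984 = -240.2 m.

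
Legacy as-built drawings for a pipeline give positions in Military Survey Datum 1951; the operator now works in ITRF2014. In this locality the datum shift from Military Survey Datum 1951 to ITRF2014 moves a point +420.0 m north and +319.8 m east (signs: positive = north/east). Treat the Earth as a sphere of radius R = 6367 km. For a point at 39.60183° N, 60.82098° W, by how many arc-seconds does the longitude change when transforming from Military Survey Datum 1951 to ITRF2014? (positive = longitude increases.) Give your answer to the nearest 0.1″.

Δλ = 13.4″

At latitude 39.60183°, cos φ = 0.770493.
One radian of longitude at latitude φ spans R cos φ, so Δλ = ΔE / (R cos φ) = 319.8 / (6367000 × 0.770493) = 6.5189e-05 rad = 13.446″.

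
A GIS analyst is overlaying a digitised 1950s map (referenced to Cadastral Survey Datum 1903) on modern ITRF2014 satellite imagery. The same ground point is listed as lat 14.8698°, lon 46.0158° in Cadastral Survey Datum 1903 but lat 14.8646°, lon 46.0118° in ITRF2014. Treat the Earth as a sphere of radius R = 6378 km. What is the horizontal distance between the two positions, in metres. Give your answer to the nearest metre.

721 m

Δφ = 14.8646° − 14.8698° = -0.0052°; Δλ = 46.0118° − 46.0158° = -0.0040°.
1° along a meridian = πR/180 = 111317 m.
ΔN = Δφ × 111317 = -578.8 m; ΔE = Δλ × 111317 × cos(14.8698°) = -0.0040 × 111317 × 0.966511 = -430.4 m.
Distance = √(ΔE² + ΔN²) = √((-430.4)² + (-578.8)²) = 721.3 m.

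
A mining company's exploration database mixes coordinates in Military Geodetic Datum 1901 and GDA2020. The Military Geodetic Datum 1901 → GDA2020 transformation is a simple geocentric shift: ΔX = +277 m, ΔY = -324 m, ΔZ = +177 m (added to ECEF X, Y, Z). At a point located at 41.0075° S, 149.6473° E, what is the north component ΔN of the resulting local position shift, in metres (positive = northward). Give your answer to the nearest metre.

ΔN = -131 m

At φ = -41.0075°, λ = 149.6473°: sin φ = -0.656158, cos φ = 0.754624, sin λ = 0.505322, cos λ = -0.862931.
ΔN = −sin φ cos λ·ΔX − sin φ sin λ·ΔY + cos φ·ΔZ = −(-0.656158)(-0.862931)(277) − (-0.656158)(0.505322)(-324) + (0.754624)(177) = -130.70 m.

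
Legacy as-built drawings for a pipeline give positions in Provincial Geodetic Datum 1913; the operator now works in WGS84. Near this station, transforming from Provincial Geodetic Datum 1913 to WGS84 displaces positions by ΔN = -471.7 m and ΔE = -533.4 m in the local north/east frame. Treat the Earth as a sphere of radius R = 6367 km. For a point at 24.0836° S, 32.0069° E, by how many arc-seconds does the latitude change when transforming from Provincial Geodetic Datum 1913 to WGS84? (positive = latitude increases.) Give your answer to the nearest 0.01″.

Δφ = -15.28″

On a sphere of radius R, 1 rad of latitude = R, so Δφ = ΔN / R = -471.7 / 6367000 = -7.4085e-05 rad = -15.281″.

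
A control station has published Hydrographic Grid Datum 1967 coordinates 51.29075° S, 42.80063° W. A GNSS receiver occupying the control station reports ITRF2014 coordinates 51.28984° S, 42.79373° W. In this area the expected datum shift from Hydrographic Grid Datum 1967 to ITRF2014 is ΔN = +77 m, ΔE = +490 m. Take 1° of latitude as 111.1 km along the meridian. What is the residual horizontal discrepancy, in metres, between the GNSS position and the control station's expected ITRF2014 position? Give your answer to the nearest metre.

26 m

Observed coordinate differences: Δφ = +0.00091°, Δλ = +0.00690°.
Converting to metres (1° lat = 111100 m, cos φ = 0.625369): observed ΔN = 101.1 m, observed ΔE = 479.4 m.
Subtracting the expected shift leaves a residual of 101.1 − (77) = 24.1 m north and 479.4 − (490) = -10.6 m east.
Residual distance = √(24.1² + (-10.6)²) = 26.3 m.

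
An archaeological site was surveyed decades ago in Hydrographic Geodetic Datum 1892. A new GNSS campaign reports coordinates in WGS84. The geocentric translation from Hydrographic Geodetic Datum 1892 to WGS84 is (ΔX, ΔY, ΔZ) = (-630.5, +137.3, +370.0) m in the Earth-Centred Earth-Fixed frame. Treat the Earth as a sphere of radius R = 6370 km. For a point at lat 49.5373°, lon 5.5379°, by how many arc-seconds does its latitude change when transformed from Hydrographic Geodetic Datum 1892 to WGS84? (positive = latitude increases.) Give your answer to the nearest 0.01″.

sin φ = 0.760829, cos φ = 0.648953, sin λ = 0.096504, cos λ = 0.995333.
North component: ΔN = −sin φ cos λ·ΔX − sin φ sin λ·ΔY + cos φ·ΔZ = −(0.760829)(0.995333)(-630.5) − (0.760829)(0.096504)(137.3) + (0.648953)(370.0) = 707.50 m.
1° of latitude spans πR/180 = 111177 m, so Δφ = 707.50 / 111177 × 3600 = 22.909″.

Δφ = 22.91″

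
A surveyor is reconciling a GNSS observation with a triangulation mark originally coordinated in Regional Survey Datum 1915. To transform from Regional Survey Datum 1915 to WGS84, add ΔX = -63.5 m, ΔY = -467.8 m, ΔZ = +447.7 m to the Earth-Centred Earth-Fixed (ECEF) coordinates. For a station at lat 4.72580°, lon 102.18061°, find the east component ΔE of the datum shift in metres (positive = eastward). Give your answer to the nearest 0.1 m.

ΔE = 160.8 m

At φ = 4.72580°, λ = 102.18061°: sin φ = 0.082387, cos φ = 0.996600, sin λ = 0.977487, cos λ = -0.210994.
ΔE = −sin λ·ΔX + cos λ·ΔY = −(0.977487)·(-63.5) + (-0.210994)·(-467.8) = 160.77 m.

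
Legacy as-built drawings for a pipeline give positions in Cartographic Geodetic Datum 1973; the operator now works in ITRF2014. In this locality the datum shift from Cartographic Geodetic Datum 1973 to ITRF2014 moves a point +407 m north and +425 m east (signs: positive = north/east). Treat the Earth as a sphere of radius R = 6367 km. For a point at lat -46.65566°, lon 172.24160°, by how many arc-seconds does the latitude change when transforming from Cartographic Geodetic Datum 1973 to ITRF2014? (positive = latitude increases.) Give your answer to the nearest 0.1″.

On a sphere of radius R, 1 rad of latitude = R, so Δφ = ΔN / R = 407.0 / 6367000 = 6.3923e-05 rad = 13.185″.

Δφ = 13.2″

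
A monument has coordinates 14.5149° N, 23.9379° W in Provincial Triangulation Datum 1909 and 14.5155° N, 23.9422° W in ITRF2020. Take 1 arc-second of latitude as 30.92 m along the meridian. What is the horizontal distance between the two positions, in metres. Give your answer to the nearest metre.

468 m

Δφ = 14.5155° − 14.5149° = +0.0006°; Δλ = -23.9422° − -23.9379° = -0.0043°.
1° of latitude = 3600 × 30.92 = 111312 m.
ΔN = Δφ × 111312 = 66.8 m; ΔE = Δλ × 111312 × cos(14.5149°) = -0.0043 × 111312 × 0.968082 = -463.4 m.
Distance = √(ΔE² + ΔN²) = √((-463.4)² + 66.8²) = 468.2 m.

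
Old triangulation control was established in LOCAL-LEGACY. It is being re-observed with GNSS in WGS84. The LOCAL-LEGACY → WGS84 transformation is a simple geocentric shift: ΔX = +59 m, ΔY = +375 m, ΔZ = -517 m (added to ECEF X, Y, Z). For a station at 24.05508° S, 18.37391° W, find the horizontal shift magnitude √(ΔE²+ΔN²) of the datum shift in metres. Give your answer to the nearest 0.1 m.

622.7 m

At φ = -24.05508°, λ = -18.37391°: sin φ = -0.407615, cos φ = 0.913154, sin λ = -0.315217, cos λ = 0.949020.
ΔE = −sin λ·ΔX + cos λ·ΔY = −(-0.315217)·(59) + (0.949020)·(375) = 374.48 m.
ΔN = −sin φ cos λ·ΔX − sin φ sin λ·ΔY + cos φ·ΔZ = −(-0.407615)(0.949020)(59) − (-0.407615)(-0.315217)(375) + (0.913154)(-517) = -497.46 m.
Horizontal magnitude = √(ΔE² + ΔN²) = √(374.48² + (-497.46)²) = 622.66 m.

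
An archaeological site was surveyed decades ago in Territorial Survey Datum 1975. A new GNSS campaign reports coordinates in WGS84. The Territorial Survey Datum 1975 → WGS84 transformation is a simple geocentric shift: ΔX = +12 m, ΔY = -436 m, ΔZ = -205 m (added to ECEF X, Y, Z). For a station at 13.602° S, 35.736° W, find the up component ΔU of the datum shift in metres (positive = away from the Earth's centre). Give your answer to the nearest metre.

ΔU = 305 m

At φ = -13.602°, λ = -35.736°: sin φ = -0.235176, cos φ = 0.971953, sin λ = -0.584051, cos λ = 0.811717.
ΔU = cos φ cos λ·ΔX + cos φ sin λ·ΔY + sin φ·ΔZ = (0.971953)(0.811717)(12) + (0.971953)(-0.584051)(-436) + (-0.235176)(-205) = 305.18 m.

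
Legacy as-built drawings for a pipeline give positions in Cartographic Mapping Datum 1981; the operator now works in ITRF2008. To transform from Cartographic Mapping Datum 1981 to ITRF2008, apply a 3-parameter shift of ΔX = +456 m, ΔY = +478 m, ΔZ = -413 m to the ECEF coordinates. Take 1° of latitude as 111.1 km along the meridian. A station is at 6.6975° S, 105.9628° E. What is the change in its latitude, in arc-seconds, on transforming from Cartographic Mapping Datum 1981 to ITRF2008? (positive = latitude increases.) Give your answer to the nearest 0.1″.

sin φ = -0.116627, cos φ = 0.993176, sin λ = 0.961440, cos λ = -0.275013.
North component: ΔN = −sin φ cos λ·ΔX − sin φ sin λ·ΔY + cos φ·ΔZ = −(-0.116627)(-0.275013)(456) − (-0.116627)(0.961440)(478) + (0.993176)(-413) = -371.21 m.
1° of latitude spans 111100 m, so Δφ = -371.21 / 111100 × 3600 = -12.028″.

Δφ = -12.0″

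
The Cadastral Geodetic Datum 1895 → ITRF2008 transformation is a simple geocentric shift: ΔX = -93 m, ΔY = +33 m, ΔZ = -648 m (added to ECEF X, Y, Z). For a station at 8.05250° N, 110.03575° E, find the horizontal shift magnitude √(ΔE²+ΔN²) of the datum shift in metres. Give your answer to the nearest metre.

At φ = 8.05250°, λ = 110.03575°: sin φ = 0.140080, cos φ = 0.990140, sin λ = 0.939479, cos λ = -0.342606.
ΔE = −sin λ·ΔX + cos λ·ΔY = −(0.939479)·(-93) + (-0.342606)·(33) = 76.07 m.
ΔN = −sin φ cos λ·ΔX − sin φ sin λ·ΔY + cos φ·ΔZ = −(0.140080)(-0.342606)(-93) − (0.140080)(0.939479)(33) + (0.990140)(-648) = -650.42 m.
Horizontal magnitude = √(ΔE² + ΔN²) = √(76.07² + (-650.42)²) = 654.85 m.

655 m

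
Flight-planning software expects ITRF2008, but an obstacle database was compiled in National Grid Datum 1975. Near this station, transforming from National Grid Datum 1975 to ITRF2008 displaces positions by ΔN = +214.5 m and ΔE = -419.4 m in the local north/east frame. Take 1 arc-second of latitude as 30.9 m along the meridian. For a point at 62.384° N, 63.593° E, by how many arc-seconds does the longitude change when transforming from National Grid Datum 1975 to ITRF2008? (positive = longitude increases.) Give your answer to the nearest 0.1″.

At latitude 62.384°, cos φ = 0.463543.
1″ of longitude at this latitude = 30.90 × cos φ = 14.3235 m, so Δλ = -419.4 / 14.3235 = -29.281″.

Δλ = -29.3″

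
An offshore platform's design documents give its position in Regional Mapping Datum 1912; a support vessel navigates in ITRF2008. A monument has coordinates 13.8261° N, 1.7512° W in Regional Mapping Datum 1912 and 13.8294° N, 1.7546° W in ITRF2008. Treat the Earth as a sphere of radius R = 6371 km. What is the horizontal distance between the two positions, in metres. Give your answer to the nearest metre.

519 m

Δφ = 13.8294° − 13.8261° = +0.0033°; Δλ = -1.7546° − -1.7512° = -0.0034°.
1° along a meridian = πR/180 = 111195 m.
ΔN = Δφ × 111195 = 366.9 m; ΔE = Δλ × 111195 × cos(13.8261°) = -0.0034 × 111195 × 0.971026 = -367.1 m.
Distance = √(ΔE² + ΔN²) = √((-367.1)² + 366.9²) = 519.1 m.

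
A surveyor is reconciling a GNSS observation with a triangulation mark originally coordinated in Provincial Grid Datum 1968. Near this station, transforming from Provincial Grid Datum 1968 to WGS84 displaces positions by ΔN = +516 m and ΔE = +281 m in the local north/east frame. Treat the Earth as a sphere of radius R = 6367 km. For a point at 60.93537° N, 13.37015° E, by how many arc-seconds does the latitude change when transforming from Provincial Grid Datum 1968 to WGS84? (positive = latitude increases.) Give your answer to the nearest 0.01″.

On a sphere of radius R, 1 rad of latitude = R, so Δφ = ΔN / R = 516.0 / 6367000 = 8.1043e-05 rad = 16.716″.

Δφ = 16.72″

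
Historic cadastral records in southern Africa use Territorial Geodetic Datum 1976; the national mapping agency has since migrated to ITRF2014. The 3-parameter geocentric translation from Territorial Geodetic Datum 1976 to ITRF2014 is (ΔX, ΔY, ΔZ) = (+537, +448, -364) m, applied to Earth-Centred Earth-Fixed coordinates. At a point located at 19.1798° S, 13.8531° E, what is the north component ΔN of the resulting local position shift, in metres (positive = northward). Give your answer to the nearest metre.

At φ = -19.1798°, λ = 13.8531°: sin φ = -0.328534, cos φ = 0.944492, sin λ = 0.239433, cos λ = 0.970913.
ΔN = −sin φ cos λ·ΔX − sin φ sin λ·ΔY + cos φ·ΔZ = −(-0.328534)(0.970913)(537) − (-0.328534)(0.239433)(448) + (0.944492)(-364) = -137.26 m.

ΔN = -137 m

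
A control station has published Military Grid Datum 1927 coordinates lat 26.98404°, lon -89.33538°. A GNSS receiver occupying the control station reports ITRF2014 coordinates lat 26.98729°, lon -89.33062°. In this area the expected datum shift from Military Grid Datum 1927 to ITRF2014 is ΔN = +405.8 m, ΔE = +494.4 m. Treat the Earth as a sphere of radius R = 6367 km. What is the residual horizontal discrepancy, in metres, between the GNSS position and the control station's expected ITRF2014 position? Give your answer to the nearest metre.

Observed coordinate differences: Δφ = +0.00325°, Δλ = +0.00476°.
Converting to metres (1° lat = 111125 m, cos φ = 0.891133): observed ΔN = 361.2 m, observed ΔE = 471.4 m.
Subtracting the expected shift leaves a residual of 361.2 − (405.8) = -44.6 m north and 471.4 − (494.4) = -23.0 m east.
Residual distance = √((-44.6)² + (-23.0)²) = 50.2 m.

50 m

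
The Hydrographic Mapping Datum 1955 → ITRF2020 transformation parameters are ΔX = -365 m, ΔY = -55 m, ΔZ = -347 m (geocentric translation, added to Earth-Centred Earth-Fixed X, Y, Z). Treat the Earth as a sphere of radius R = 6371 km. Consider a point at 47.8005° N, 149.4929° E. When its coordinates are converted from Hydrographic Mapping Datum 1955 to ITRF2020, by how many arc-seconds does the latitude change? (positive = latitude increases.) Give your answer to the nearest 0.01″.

sin φ = 0.740810, cos φ = 0.671714, sin λ = 0.507645, cos λ = -0.861566.
North component: ΔN = −sin φ cos λ·ΔX − sin φ sin λ·ΔY + cos φ·ΔZ = −(0.740810)(-0.861566)(-365) − (0.740810)(0.507645)(-55) + (0.671714)(-347) = -445.36 m.
1° of latitude spans πR/180 = 111195 m, so Δφ = -445.36 / 111195 × 3600 = -14.419″.

Δφ = -14.42″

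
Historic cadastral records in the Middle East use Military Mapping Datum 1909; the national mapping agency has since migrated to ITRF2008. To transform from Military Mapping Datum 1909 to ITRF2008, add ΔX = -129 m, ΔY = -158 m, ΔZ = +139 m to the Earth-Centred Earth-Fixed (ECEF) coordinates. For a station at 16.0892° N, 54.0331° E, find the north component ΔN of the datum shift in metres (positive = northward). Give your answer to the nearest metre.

The local north axis is (−sin φ cos λ, −sin φ sin λ, cos φ), giving ΔN = 20.997 + 35.439 + 133.556 = 189.99 m.

ΔN = 190 m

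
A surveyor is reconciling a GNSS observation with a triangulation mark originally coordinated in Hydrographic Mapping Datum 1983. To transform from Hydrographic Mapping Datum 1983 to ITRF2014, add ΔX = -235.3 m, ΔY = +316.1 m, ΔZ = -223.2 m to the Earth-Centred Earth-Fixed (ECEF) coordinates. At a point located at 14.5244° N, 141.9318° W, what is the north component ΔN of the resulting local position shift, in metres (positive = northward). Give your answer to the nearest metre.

The local north axis is (−sin φ cos λ, −sin φ sin λ, cos φ), giving ΔN = -46.458 + 48.881 − 216.067 = -213.64 m.

ΔN = -214 m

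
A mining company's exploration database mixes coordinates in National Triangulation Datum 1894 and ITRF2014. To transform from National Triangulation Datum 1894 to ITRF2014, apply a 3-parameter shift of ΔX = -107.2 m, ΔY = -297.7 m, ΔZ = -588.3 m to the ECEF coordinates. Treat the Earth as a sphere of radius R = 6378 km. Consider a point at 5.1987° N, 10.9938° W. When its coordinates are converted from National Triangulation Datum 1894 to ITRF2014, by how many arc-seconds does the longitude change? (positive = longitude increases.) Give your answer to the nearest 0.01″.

Δλ = -10.15″

sin φ = 0.090610, cos φ = 0.995886, sin λ = -0.190703, cos λ = 0.981648.
East component: ΔE = −sin λ·ΔX + cos λ·ΔY = −(-0.190703)(-107.2) + (0.981648)(-297.7) = -312.68 m.
1° of latitude spans πR/180 = 111317 m; at latitude φ, 1° of longitude spans that × cos φ = 110859.2 m, so Δλ = -312.68 / 110859.2 × 3600 = -10.154″.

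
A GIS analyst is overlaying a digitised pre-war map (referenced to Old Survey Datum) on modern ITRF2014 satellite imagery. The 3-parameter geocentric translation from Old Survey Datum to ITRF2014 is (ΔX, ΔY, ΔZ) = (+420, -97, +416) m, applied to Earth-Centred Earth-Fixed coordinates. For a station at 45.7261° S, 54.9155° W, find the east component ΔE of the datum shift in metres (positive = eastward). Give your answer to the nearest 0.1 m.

The local east axis at (φ, λ) is (−sin λ, cos λ, 0), so ΔE = −sin(-54.9155°)·420 + cos(-54.9155°)·(-97) = 287.93 m.

ΔE = 287.9 m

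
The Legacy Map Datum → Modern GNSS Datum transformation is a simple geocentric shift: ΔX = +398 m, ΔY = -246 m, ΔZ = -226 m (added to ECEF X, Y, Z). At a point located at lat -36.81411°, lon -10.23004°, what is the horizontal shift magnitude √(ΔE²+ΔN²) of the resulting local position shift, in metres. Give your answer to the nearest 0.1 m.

The local east axis at (φ, λ) is (−sin λ, cos λ, 0), so ΔE = −sin(-10.23004°)·398 + cos(-10.23004°)·(-246) = -171.40 m.
The local north axis is (−sin φ cos λ, −sin φ sin λ, cos φ), giving ΔN = 234.699 + 26.180 − 180.932 = 79.95 m.
Horizontal magnitude = √(ΔE² + ΔN²) = √((-171.40)² + 79.95²) = 189.13 m.

189.1 m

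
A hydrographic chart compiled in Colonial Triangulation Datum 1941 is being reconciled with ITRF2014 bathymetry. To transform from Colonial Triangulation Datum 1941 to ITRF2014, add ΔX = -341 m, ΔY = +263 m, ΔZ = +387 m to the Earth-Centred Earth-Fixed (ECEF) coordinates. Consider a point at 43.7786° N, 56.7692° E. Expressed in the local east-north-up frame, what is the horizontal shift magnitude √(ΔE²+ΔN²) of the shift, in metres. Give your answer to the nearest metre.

500 m

The local east axis at (φ, λ) is (−sin λ, cos λ, 0), so ΔE = −sin(56.7692°)·(-341) + cos(56.7692°)·263 = 429.36 m.
The local north axis is (−sin φ cos λ, −sin φ sin λ, cos φ), giving ΔN = 129.292 − 152.206 + 279.421 = 256.51 m.
Horizontal magnitude = √(ΔE² + ΔN²) = √(429.36² + 256.51²) = 500.15 m.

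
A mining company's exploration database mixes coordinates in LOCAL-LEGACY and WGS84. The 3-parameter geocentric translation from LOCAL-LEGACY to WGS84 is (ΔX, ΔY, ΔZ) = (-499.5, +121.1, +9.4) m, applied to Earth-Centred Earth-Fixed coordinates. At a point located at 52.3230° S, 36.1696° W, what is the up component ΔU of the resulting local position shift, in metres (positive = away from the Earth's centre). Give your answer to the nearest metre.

The local up (radial) axis is (cos φ cos λ, cos φ sin λ, sin φ), giving ΔU = -246.460 − 43.683 − 7.440 = -297.58 m.

ΔU = -298 m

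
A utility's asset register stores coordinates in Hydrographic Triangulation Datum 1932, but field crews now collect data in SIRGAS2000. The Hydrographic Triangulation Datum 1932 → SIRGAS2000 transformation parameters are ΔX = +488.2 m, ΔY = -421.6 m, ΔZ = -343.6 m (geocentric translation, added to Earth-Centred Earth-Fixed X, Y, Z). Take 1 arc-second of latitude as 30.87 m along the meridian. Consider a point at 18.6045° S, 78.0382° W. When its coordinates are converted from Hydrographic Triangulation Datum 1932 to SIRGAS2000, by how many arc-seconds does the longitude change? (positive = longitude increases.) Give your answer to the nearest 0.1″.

Δλ = 13.3″

sin φ = -0.319034, cos φ = 0.947743, sin λ = -0.978286, cos λ = 0.207259.
East component: ΔE = −sin λ·ΔX + cos λ·ΔY = −(-0.978286)(488.2) + (0.207259)(-421.6) = 390.22 m.
1° of latitude spans 3600 × 30.87 = 111132 m; at latitude φ, 1° of longitude spans that × cos φ = 105324.6 m, so Δλ = 390.22 / 105324.6 × 3600 = 13.338″.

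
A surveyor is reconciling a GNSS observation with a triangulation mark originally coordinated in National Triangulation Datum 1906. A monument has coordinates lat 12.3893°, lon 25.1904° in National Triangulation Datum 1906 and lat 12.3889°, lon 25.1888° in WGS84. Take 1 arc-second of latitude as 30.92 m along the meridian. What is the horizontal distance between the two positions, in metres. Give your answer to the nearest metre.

180 m

Δφ = 12.3889° − 12.3893° = -0.0004°; Δλ = 25.1888° − 25.1904° = -0.0016°.
1° of latitude = 3600 × 30.92 = 111312 m.
ΔN = Δφ × 111312 = -44.5 m; ΔE = Δλ × 111312 × cos(12.3893°) = -0.0016 × 111312 × 0.976712 = -174.0 m.
Distance = √(ΔE² + ΔN²) = √((-174.0)² + (-44.5)²) = 179.6 m.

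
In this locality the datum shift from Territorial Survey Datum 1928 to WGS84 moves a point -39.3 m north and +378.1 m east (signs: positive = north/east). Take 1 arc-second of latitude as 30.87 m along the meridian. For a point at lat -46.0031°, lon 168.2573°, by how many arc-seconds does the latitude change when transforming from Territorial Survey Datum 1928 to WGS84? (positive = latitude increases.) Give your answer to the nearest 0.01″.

Δφ = -1.27″

1″ of latitude = 30.87 m, so Δφ = -39.3 / 30.87 = -1.273″.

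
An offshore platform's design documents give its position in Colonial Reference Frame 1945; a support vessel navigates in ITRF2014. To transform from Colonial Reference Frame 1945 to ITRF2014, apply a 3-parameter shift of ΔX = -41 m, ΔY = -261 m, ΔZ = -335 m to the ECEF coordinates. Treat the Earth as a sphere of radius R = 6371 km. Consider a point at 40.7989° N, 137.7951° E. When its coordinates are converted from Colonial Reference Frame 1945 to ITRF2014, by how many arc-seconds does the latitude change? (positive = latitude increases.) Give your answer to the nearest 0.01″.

sin φ = 0.653406, cos φ = 0.757008, sin λ = 0.671784, cos λ = -0.740747.
North component: ΔN = −sin φ cos λ·ΔX − sin φ sin λ·ΔY + cos φ·ΔZ = −(0.653406)(-0.740747)(-41) − (0.653406)(0.671784)(-261) + (0.757008)(-335) = -158.88 m.
1° of latitude spans πR/180 = 111195 m, so Δφ = -158.88 / 111195 × 3600 = -5.144″.

Δφ = -5.14″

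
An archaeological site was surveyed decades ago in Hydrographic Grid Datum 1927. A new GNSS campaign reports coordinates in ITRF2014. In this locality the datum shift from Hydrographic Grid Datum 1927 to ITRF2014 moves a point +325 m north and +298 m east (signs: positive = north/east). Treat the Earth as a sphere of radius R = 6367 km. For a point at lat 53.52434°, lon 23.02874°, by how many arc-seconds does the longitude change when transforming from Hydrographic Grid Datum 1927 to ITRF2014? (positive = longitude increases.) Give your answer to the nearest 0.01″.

At latitude 53.52434°, cos φ = 0.594481.
One radian of longitude at latitude φ spans R cos φ, so Δλ = ΔE / (R cos φ) = 298.0 / (6367000 × 0.594481) = 7.8731e-05 rad = 16.239″.

Δλ = 16.24″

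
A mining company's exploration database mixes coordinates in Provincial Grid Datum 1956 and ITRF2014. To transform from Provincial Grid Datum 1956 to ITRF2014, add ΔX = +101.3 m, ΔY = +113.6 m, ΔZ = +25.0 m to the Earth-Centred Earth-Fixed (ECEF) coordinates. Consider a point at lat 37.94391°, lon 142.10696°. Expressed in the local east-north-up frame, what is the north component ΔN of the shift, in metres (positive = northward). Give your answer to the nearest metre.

ΔN = 26 m

At φ = 37.94391°, λ = 142.10696°: sin φ = 0.614890, cos φ = 0.788613, sin λ = 0.614189, cos λ = -0.789159.
ΔN = −sin φ cos λ·ΔX − sin φ sin λ·ΔY + cos φ·ΔZ = −(0.614890)(-0.789159)(101.3) − (0.614890)(0.614189)(113.6) + (0.788613)(25.0) = 25.97 m.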